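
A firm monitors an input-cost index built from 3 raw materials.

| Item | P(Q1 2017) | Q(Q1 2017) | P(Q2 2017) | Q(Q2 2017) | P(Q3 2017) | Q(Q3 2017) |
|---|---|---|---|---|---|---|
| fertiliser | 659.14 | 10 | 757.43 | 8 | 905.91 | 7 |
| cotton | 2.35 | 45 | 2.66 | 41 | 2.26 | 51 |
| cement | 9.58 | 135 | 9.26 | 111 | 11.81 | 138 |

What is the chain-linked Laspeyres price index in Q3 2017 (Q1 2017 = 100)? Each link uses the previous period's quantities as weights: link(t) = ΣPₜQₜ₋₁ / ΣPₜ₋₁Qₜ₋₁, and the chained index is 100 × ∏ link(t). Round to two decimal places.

Link Q1 2017→Q2 2017:
ΣP(Q2 2017)Q(Q1 2017) = 757.43×10 + 2.66×45 + 9.26×135 = 7574.3 + 119.7 + 1250.1 = 8944.1
ΣP(Q1 2017)Q(Q1 2017) = 659.14×10 + 2.35×45 + 9.58×135 = 6591.4 + 105.75 + 1293.3 = 7990.45
link = 8944.1/7990.45 = 1.119349
Link Q2 2017→Q3 2017:
ΣP(Q3 2017)Q(Q2 2017) = 905.91×8 + 2.26×41 + 11.81×111 = 7247.28 + 92.66 + 1310.91 = 8650.85
ΣP(Q2 2017)Q(Q2 2017) = 757.43×8 + 2.66×41 + 9.26×111 = 6059.44 + 109.06 + 1027.86 = 7196.36
link = 8650.85/7196.36 = 1.202115
Chained index = 100 × 1.119349 × 1.202115 = 134.5586

134.56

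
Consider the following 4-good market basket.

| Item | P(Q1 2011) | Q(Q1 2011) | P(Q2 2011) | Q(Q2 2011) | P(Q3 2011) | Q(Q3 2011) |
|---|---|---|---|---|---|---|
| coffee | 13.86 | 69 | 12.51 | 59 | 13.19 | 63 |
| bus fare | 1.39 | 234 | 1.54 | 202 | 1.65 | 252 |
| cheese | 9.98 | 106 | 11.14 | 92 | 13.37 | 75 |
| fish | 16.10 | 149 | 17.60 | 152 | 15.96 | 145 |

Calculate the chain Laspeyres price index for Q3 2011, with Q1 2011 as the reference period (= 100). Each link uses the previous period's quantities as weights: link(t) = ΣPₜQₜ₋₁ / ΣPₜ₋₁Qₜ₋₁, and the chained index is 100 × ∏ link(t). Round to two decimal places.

106.49

Link Q1 2011→Q2 2011:
ΣP(Q2 2011)Q(Q1 2011) = 12.51×69 + 1.54×234 + 11.14×106 + 17.60×149 = 863.19 + 360.36 + 1180.84 + 2622.4 = 5026.79
ΣP(Q1 2011)Q(Q1 2011) = 13.86×69 + 1.39×234 + 9.98×106 + 16.10×149 = 956.34 + 325.26 + 1057.88 + 2398.9 = 4738.38
link = 5026.79/4738.38 = 1.060867
Link Q2 2011→Q3 2011:
ΣP(Q3 2011)Q(Q2 2011) = 13.19×59 + 1.65×202 + 13.37×92 + 15.96×152 = 778.21 + 333.3 + 1230.04 + 2425.92 = 4767.47
ΣP(Q2 2011)Q(Q2 2011) = 12.51×59 + 1.54×202 + 11.14×92 + 17.60×152 = 738.09 + 311.08 + 1024.88 + 2675.2 = 4749.25
link = 4767.47/4749.25 = 1.003836
Chained index = 100 × 1.060867 × 1.003836 = 106.4937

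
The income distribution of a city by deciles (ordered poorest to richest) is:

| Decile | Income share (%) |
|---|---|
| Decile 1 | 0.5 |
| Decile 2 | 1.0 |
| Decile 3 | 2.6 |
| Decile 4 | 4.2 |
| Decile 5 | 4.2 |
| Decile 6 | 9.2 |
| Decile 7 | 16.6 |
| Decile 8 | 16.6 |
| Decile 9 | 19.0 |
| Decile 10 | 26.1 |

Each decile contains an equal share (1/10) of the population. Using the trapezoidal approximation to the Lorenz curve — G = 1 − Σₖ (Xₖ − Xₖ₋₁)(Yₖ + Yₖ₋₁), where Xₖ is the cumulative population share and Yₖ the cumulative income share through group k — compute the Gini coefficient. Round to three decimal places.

Cumulative income shares Yₖ: 0.0050, 0.0150, 0.0410, 0.0830, 0.1250, 0.2170, 0.3830, 0.5490, 0.7390, 1.0000
Σ (Xₖ−Xₖ₋₁)(Yₖ+Yₖ₋₁) = (1/10)(0.0050+0.0000) + (1/10)(0.0150+0.0050) + (1/10)(0.0410+0.0150) + (1/10)(0.0830+0.0410) + (1/10)(0.1250+0.0830) + (1/10)(0.2170+0.1250) + (1/10)(0.3830+0.2170) + (1/10)(0.5490+0.3830) + (1/10)(0.7390+0.5490) + (1/10)(1.0000+0.7390)
  = 0.0005 + 0.0020 + 0.0056 + 0.0124 + 0.0208 + 0.0342 + 0.0600 + 0.0932 + 0.1288 + 0.1739 = 0.5314
G = 1 − 0.5314 = 0.4686

0.469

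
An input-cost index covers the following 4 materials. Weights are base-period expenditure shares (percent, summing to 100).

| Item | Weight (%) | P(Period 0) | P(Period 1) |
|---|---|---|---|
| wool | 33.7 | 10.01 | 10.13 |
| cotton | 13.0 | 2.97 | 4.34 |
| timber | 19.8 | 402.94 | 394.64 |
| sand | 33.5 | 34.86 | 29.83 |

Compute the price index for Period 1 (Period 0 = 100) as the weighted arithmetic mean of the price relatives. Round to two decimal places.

wool: 33.7 × (10.13/10.01) = 33.7 × 1.011988 = 34.1040
cotton: 13.0 × (4.34/2.97) = 13.0 × 1.461279 = 18.9966
timber: 19.8 × (394.64/402.94) = 19.8 × 0.979401 = 19.3921
sand: 33.5 × (29.83/34.86) = 33.5 × 0.855709 = 28.6662
Index = Σ wᵢ·(p₁ᵢ/p₀ᵢ) = 34.1040 + 18.9966 + 19.3921 + 28.6662 = 101.1590

101.16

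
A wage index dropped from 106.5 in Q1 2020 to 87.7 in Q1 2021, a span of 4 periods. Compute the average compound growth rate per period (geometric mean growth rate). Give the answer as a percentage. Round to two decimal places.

Growth factor = (87.7/106.5)^(1/4) = (0.823474)^(1/4) = 0.952604
Growth rate = 0.952604 − 1 = -0.047396 = -4.7396%

-4.74%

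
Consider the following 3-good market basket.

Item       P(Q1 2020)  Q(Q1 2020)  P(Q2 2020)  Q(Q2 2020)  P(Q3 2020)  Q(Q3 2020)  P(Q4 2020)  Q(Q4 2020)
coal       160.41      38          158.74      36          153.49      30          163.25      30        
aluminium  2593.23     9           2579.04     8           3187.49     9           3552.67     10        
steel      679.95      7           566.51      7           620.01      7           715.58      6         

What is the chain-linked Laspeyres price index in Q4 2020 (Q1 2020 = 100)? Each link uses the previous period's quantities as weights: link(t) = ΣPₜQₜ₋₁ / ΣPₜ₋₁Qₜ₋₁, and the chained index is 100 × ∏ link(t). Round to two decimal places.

126.10

Link Q1 2020→Q2 2020:
ΣP(Q2 2020)Q(Q1 2020) = 158.74×38 + 2579.04×9 + 566.51×7 = 6032.12 + 23211.36 + 3965.57 = 33209.05
ΣP(Q1 2020)Q(Q1 2020) = 160.41×38 + 2593.23×9 + 679.95×7 = 6095.58 + 23339.07 + 4759.65 = 34194.3
link = 33209.05/34194.3 = 0.971187
Link Q2 2020→Q3 2020:
ΣP(Q3 2020)Q(Q2 2020) = 153.49×36 + 3187.49×8 + 620.01×7 = 5525.64 + 25499.92 + 4340.07 = 35365.63
ΣP(Q2 2020)Q(Q2 2020) = 158.74×36 + 2579.04×8 + 566.51×7 = 5714.64 + 20632.32 + 3965.57 = 30312.53
link = 35365.63/30312.53 = 1.166700
Link Q3 2020→Q4 2020:
ΣP(Q4 2020)Q(Q3 2020) = 163.25×30 + 3552.67×9 + 715.58×7 = 4897.5 + 31974.03 + 5009.06 = 41880.59
ΣP(Q3 2020)Q(Q3 2020) = 153.49×30 + 3187.49×9 + 620.01×7 = 4604.7 + 28687.41 + 4340.07 = 37632.18
link = 41880.59/37632.18 = 1.112893
Chained index = 100 × 0.971187 × 1.166700 × 1.112893 = 126.1001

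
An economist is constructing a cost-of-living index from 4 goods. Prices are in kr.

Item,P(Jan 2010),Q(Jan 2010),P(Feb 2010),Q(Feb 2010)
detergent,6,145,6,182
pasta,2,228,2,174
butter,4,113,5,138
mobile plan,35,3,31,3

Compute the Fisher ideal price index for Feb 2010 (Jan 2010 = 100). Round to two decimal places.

Laspeyres component (base-period weights):
ΣP(Feb 2010)Q(Jan 2010) = 6×145 + 2×228 + 5×113 + 31×3 = 870 + 456 + 565 + 93 = 1984
ΣP(Jan 2010)Q(Jan 2010) = 6×145 + 2×228 + 4×113 + 35×3 = 870 + 456 + 452 + 105 = 1883
L = 1984 / 1883 × 100 = 105.3638
Paasche component (current-period weights):
ΣP(Feb 2010)Q(Feb 2010) = 6×182 + 2×174 + 5×138 + 31×3 = 1092 + 348 + 690 + 93 = 2223
ΣP(Jan 2010)Q(Feb 2010) = 6×182 + 2×174 + 4×138 + 35×3 = 1092 + 348 + 552 + 105 = 2097
P = 2223 / 2097 × 100 = 106.0086
Fisher = √(L × P) = √(105.3638 × 106.0086) = 105.6857

105.69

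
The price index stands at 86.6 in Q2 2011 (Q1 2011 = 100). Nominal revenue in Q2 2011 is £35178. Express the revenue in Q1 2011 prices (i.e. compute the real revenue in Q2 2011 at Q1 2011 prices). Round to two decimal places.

Real = Nominal ÷ (Index/100) = 35178 ÷ (86.6/100)
     = 35178 ÷ 0.866 = 40621.2471

40621.25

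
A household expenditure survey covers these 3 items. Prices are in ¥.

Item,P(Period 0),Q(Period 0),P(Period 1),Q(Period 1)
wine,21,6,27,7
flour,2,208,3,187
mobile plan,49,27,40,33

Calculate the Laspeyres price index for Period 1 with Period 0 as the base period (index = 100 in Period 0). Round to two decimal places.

Laspeyres price index uses base-period quantities as weights.
ΣP(Period 1)·Q(Period 0) = 27×6 + 3×208 + 40×27 = 162 + 624 + 1080 = 1866
ΣP(Period 0)·Q(Period 0) = 21×6 + 2×208 + 49×27 = 126 + 416 + 1323 = 1865
Index = 1866 / 1865 × 100 = 100.0536

100.05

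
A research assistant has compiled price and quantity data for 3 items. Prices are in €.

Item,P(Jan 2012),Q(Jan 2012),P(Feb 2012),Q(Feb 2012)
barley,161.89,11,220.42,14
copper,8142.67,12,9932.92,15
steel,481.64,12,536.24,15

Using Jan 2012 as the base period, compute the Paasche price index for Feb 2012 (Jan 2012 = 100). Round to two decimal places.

121.65

Paasche price index uses current-period quantities as weights.
ΣP(Feb 2012)·Q(Feb 2012) = 220.42×14 + 9932.92×15 + 536.24×15 = 3085.88 + 148993.8 + 8043.6 = 160123.28
ΣP(Jan 2012)·Q(Feb 2012) = 161.89×14 + 8142.67×15 + 481.64×15 = 2266.46 + 122140.05 + 7224.6 = 131631.11
Index = 160123.28 / 131631.11 × 100 = 121.6455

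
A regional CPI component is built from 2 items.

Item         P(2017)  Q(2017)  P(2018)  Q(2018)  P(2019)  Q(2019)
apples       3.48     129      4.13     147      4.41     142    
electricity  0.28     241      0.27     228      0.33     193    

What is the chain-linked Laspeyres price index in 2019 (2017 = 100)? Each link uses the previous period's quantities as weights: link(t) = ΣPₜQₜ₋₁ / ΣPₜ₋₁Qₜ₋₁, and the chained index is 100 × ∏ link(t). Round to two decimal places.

Link 2017→2018:
ΣP(2018)Q(2017) = 4.13×129 + 0.27×241 = 532.77 + 65.07 = 597.84
ΣP(2017)Q(2017) = 3.48×129 + 0.28×241 = 448.92 + 67.48 = 516.4
link = 597.84/516.4 = 1.157707
Link 2018→2019:
ΣP(2019)Q(2018) = 4.41×147 + 0.33×228 = 648.27 + 75.24 = 723.51
ΣP(2018)Q(2018) = 4.13×147 + 0.27×228 = 607.11 + 61.56 = 668.67
link = 723.51/668.67 = 1.082014
Chained index = 100 × 1.157707 × 1.082014 = 125.2655

125.27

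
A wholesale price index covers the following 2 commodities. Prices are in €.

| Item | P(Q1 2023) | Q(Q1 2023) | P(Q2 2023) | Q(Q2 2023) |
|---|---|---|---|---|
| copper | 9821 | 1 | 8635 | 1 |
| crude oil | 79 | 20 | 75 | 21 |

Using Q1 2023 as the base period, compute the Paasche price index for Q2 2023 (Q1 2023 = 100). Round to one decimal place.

Paasche price index uses current-period quantities as weights.
ΣP(Q2 2023)·Q(Q2 2023) = 8635×1 + 75×21 = 8635 + 1575 = 10210
ΣP(Q1 2023)·Q(Q2 2023) = 9821×1 + 79×21 = 9821 + 1659 = 11480
Index = 10210 / 11480 × 100 = 88.9373

88.9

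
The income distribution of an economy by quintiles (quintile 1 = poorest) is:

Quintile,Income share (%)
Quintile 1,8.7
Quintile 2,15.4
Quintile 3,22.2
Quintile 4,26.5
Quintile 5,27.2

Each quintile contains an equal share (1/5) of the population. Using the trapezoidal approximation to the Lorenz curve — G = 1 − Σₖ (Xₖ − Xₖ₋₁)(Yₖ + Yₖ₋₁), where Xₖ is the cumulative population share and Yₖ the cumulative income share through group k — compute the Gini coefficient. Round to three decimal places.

0.192

Cumulative income shares Yₖ: 0.0870, 0.2410, 0.4630, 0.7280, 1.0000
Σ (Xₖ−Xₖ₋₁)(Yₖ+Yₖ₋₁) = (1/5)(0.0870+0.0000) + (1/5)(0.2410+0.0870) + (1/5)(0.4630+0.2410) + (1/5)(0.7280+0.4630) + (1/5)(1.0000+0.7280)
  = 0.0174 + 0.0656 + 0.1408 + 0.2382 + 0.3456 = 0.8076
G = 1 − 0.8076 = 0.1924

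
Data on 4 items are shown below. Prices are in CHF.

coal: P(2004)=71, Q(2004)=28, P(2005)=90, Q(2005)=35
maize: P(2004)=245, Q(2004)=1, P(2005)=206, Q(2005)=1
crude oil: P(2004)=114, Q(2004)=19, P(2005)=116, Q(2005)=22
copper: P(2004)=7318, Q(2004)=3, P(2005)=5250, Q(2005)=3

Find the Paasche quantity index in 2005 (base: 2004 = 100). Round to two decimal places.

104.73

Paasche quantity index uses current-period prices as weights.
ΣP(2005)·Q(2005) = 90×35 + 206×1 + 116×22 + 5250×3 = 3150 + 206 + 2552 + 15750 = 21658
ΣP(2005)·Q(2004) = 90×28 + 206×1 + 116×19 + 5250×3 = 2520 + 206 + 2204 + 15750 = 20680
Index = 21658 / 20680 × 100 = 104.7292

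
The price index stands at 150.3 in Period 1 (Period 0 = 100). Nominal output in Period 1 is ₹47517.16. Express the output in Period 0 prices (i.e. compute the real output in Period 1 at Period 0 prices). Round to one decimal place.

31614.9

Real = Nominal ÷ (Index/100) = 47517.16 ÷ (150.3/100)
     = 47517.16 ÷ 1.503 = 31614.8769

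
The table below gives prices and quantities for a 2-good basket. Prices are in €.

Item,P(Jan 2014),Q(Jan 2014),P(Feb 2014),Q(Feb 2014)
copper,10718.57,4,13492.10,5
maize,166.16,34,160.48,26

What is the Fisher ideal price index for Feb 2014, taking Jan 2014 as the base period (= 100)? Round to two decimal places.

123.08

Laspeyres component (base-period weights):
ΣP(Feb 2014)Q(Jan 2014) = 13492.10×4 + 160.48×34 = 53968.4 + 5456.32 = 59424.72
ΣP(Jan 2014)Q(Jan 2014) = 10718.57×4 + 166.16×34 = 42874.28 + 5649.44 = 48523.72
L = 59424.72 / 48523.72 × 100 = 122.4653
Paasche component (current-period weights):
ΣP(Feb 2014)Q(Feb 2014) = 13492.10×5 + 160.48×26 = 67460.5 + 4172.48 = 71632.98
ΣP(Jan 2014)Q(Feb 2014) = 10718.57×5 + 166.16×26 = 53592.85 + 4320.16 = 57913.01
P = 71632.98 / 57913.01 × 100 = 123.6907
Fisher = √(L × P) = √(122.4653 × 123.6907) = 123.0765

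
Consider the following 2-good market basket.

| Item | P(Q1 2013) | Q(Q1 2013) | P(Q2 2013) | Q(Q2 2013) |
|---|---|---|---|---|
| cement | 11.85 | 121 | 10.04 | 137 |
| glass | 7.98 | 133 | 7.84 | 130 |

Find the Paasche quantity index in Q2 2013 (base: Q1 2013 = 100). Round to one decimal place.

106.1

Paasche quantity index uses current-period prices as weights.
ΣP(Q2 2013)·Q(Q2 2013) = 10.04×137 + 7.84×130 = 1375.48 + 1019.2 = 2394.68
ΣP(Q2 2013)·Q(Q1 2013) = 10.04×121 + 7.84×133 = 1214.84 + 1042.72 = 2257.56
Index = 2394.68 / 2257.56 × 100 = 106.0738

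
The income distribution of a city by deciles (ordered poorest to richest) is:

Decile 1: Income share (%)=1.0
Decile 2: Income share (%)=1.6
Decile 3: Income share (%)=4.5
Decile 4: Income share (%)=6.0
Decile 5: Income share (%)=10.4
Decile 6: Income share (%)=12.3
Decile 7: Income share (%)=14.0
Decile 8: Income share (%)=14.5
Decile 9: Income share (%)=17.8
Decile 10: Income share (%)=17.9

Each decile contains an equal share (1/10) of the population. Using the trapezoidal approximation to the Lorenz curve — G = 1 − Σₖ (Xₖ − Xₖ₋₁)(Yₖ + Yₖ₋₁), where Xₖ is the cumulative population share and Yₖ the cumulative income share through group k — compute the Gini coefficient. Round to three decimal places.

0.341

Cumulative income shares Yₖ: 0.0100, 0.0260, 0.0710, 0.1310, 0.2350, 0.3580, 0.4980, 0.6430, 0.8210, 1.0000
Σ (Xₖ−Xₖ₋₁)(Yₖ+Yₖ₋₁) = (1/10)(0.0100+0.0000) + (1/10)(0.0260+0.0100) + (1/10)(0.0710+0.0260) + (1/10)(0.1310+0.0710) + (1/10)(0.2350+0.1310) + (1/10)(0.3580+0.2350) + (1/10)(0.4980+0.3580) + (1/10)(0.6430+0.4980) + (1/10)(0.8210+0.6430) + (1/10)(1.0000+0.8210)
  = 0.0010 + 0.0036 + 0.0097 + 0.0202 + 0.0366 + 0.0593 + 0.0856 + 0.1141 + 0.1464 + 0.1821 = 0.6586
G = 1 − 0.6586 = 0.3414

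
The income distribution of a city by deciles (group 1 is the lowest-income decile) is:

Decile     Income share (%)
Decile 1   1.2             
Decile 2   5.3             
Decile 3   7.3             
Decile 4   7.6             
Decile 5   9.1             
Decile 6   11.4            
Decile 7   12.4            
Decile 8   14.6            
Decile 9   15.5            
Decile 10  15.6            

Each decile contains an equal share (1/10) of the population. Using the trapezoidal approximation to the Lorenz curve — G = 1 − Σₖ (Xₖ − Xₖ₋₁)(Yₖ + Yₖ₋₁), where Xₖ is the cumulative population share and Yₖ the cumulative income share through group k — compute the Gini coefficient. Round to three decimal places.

Cumulative income shares Yₖ: 0.0120, 0.0650, 0.1380, 0.2140, 0.3050, 0.4190, 0.5430, 0.6890, 0.8440, 1.0000
Σ (Xₖ−Xₖ₋₁)(Yₖ+Yₖ₋₁) = (1/10)(0.0120+0.0000) + (1/10)(0.0650+0.0120) + (1/10)(0.1380+0.0650) + (1/10)(0.2140+0.1380) + (1/10)(0.3050+0.2140) + (1/10)(0.4190+0.3050) + (1/10)(0.5430+0.4190) + (1/10)(0.6890+0.5430) + (1/10)(0.8440+0.6890) + (1/10)(1.0000+0.8440)
  = 0.0012 + 0.0077 + 0.0203 + 0.0352 + 0.0519 + 0.0724 + 0.0962 + 0.1232 + 0.1533 + 0.1844 = 0.7458
G = 1 − 0.7458 = 0.2542

0.254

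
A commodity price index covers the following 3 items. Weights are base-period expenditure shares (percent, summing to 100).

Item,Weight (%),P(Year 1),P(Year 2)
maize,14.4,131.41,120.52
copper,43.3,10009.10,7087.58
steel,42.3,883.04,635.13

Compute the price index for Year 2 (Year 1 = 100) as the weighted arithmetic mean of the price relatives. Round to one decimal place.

74.3

maize: 14.4 × (120.52/131.41) = 14.4 × 0.917130 = 13.2067
copper: 43.3 × (7087.58/10009.10) = 43.3 × 0.708114 = 30.6613
steel: 42.3 × (635.13/883.04) = 42.3 × 0.719254 = 30.4244
Index = Σ wᵢ·(p₁ᵢ/p₀ᵢ) = 13.2067 + 30.6613 + 30.4244 = 74.2924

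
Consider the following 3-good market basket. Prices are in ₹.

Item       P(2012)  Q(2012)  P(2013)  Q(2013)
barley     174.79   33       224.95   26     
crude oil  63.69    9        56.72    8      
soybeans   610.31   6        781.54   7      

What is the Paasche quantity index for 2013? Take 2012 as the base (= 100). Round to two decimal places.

Paasche quantity index uses current-period prices as weights.
ΣP(2013)·Q(2013) = 224.95×26 + 56.72×8 + 781.54×7 = 5848.7 + 453.76 + 5470.78 = 11773.24
ΣP(2013)·Q(2012) = 224.95×33 + 56.72×9 + 781.54×6 = 7423.35 + 510.48 + 4689.24 = 12623.07
Index = 11773.24 / 12623.07 × 100 = 93.2676

93.27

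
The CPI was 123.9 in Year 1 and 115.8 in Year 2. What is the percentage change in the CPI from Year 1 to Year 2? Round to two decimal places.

-6.54%

Change = (115.8 − 123.9) / 123.9 × 100
       = -8.1 / 123.9 × 100 = -6.5375%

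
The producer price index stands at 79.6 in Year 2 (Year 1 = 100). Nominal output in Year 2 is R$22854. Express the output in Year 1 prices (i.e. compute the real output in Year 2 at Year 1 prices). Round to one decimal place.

28711.1

Real = Nominal ÷ (Index/100) = 22854 ÷ (79.6/100)
     = 22854 ÷ 0.796 = 28711.0553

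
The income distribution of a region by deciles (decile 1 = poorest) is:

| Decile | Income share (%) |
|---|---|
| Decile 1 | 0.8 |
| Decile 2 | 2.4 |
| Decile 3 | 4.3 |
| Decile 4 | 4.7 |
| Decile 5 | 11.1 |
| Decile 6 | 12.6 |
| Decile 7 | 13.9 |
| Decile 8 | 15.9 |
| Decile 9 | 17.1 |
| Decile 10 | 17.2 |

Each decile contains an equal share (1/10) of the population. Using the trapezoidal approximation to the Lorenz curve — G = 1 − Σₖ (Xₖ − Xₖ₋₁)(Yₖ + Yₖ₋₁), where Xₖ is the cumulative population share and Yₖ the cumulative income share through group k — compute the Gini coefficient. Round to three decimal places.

Cumulative income shares Yₖ: 0.0080, 0.0320, 0.0750, 0.1220, 0.2330, 0.3590, 0.4980, 0.6570, 0.8280, 1.0000
Σ (Xₖ−Xₖ₋₁)(Yₖ+Yₖ₋₁) = (1/10)(0.0080+0.0000) + (1/10)(0.0320+0.0080) + (1/10)(0.0750+0.0320) + (1/10)(0.1220+0.0750) + (1/10)(0.2330+0.1220) + (1/10)(0.3590+0.2330) + (1/10)(0.4980+0.3590) + (1/10)(0.6570+0.4980) + (1/10)(0.8280+0.6570) + (1/10)(1.0000+0.8280)
  = 0.0008 + 0.0040 + 0.0107 + 0.0197 + 0.0355 + 0.0592 + 0.0857 + 0.1155 + 0.1485 + 0.1828 = 0.6624
G = 1 − 0.6624 = 0.3376

0.338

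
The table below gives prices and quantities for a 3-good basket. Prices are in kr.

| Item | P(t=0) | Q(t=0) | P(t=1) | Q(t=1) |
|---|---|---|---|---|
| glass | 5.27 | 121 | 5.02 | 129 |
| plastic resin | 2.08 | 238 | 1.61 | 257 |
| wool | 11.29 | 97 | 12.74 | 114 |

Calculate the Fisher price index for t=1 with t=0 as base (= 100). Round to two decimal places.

Laspeyres component (base-period weights):
ΣP(t=1)Q(t=0) = 5.02×121 + 1.61×238 + 12.74×97 = 607.42 + 383.18 + 1235.78 = 2226.38
ΣP(t=0)Q(t=0) = 5.27×121 + 2.08×238 + 11.29×97 = 637.67 + 495.04 + 1095.13 = 2227.84
L = 2226.38 / 2227.84 × 100 = 99.9345
Paasche component (current-period weights):
ΣP(t=1)Q(t=1) = 5.02×129 + 1.61×257 + 12.74×114 = 647.58 + 413.77 + 1452.36 = 2513.71
ΣP(t=0)Q(t=1) = 5.27×129 + 2.08×257 + 11.29×114 = 679.83 + 534.56 + 1287.06 = 2501.45
P = 2513.71 / 2501.45 × 100 = 100.4901
Fisher = √(L × P) = √(99.9345 × 100.4901) = 100.2119

100.21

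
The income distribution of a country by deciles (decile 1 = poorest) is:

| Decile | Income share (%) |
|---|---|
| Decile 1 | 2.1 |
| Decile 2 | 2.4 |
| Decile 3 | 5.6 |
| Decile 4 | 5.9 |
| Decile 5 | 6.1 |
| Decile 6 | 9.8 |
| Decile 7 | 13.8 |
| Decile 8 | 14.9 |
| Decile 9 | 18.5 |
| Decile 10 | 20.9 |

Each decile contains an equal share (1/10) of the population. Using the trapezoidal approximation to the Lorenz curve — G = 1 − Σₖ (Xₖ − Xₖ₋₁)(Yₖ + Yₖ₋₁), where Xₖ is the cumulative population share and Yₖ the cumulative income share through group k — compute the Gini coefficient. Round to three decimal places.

Cumulative income shares Yₖ: 0.0210, 0.0450, 0.1010, 0.1600, 0.2210, 0.3190, 0.4570, 0.6060, 0.7910, 1.0000
Σ (Xₖ−Xₖ₋₁)(Yₖ+Yₖ₋₁) = (1/10)(0.0210+0.0000) + (1/10)(0.0450+0.0210) + (1/10)(0.1010+0.0450) + (1/10)(0.1600+0.1010) + (1/10)(0.2210+0.1600) + (1/10)(0.3190+0.2210) + (1/10)(0.4570+0.3190) + (1/10)(0.6060+0.4570) + (1/10)(0.7910+0.6060) + (1/10)(1.0000+0.7910)
  = 0.0021 + 0.0066 + 0.0146 + 0.0261 + 0.0381 + 0.0540 + 0.0776 + 0.1063 + 0.1397 + 0.1791 = 0.6442
G = 1 − 0.6442 = 0.3558

0.356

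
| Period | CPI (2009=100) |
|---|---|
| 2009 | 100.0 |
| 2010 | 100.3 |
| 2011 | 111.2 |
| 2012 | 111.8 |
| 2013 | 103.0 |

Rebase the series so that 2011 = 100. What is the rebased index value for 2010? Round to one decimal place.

90.2

Rebased(2010) = 100.3 / 111.2 × 100 = 90.1978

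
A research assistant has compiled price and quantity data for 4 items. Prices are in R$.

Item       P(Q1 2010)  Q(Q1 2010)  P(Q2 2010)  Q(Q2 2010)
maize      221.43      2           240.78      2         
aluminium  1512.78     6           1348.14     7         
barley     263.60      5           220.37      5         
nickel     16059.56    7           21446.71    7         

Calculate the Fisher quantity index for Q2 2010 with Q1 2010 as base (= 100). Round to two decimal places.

Laspeyres component (base-period weights):
ΣP(Q1 2010)Q(Q2 2010) = 221.43×2 + 1512.78×7 + 263.60×5 + 16059.56×7 = 442.86 + 10589.46 + 1318 + 112416.92 = 124767.24
ΣP(Q1 2010)Q(Q1 2010) = 221.43×2 + 1512.78×6 + 263.60×5 + 16059.56×7 = 442.86 + 9076.68 + 1318 + 112416.92 = 123254.46
L = 124767.24 / 123254.46 × 100 = 101.2274
Paasche component (current-period weights):
ΣP(Q2 2010)Q(Q2 2010) = 240.78×2 + 1348.14×7 + 220.37×5 + 21446.71×7 = 481.56 + 9436.98 + 1101.85 + 150126.97 = 161147.36
ΣP(Q2 2010)Q(Q1 2010) = 240.78×2 + 1348.14×6 + 220.37×5 + 21446.71×7 = 481.56 + 8088.84 + 1101.85 + 150126.97 = 159799.22
P = 161147.36 / 159799.22 × 100 = 100.8436
Fisher = √(L × P) = √(101.2274 × 100.8436) = 101.0353

101.04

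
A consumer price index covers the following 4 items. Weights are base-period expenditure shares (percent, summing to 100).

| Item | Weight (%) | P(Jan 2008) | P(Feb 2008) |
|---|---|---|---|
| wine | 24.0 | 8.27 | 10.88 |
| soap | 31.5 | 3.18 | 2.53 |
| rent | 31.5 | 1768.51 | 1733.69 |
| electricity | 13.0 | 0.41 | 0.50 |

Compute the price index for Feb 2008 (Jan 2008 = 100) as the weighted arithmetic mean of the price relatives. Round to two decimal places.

wine: 24.0 × (10.88/8.27) = 24.0 × 1.315599 = 31.5744
soap: 31.5 × (2.53/3.18) = 31.5 × 0.795597 = 25.0613
rent: 31.5 × (1733.69/1768.51) = 31.5 × 0.980311 = 30.8798
electricity: 13.0 × (0.50/0.41) = 13.0 × 1.219512 = 15.8537
Index = Σ wᵢ·(p₁ᵢ/p₀ᵢ) = 31.5744 + 25.0613 + 30.8798 + 15.8537 = 103.3691

103.37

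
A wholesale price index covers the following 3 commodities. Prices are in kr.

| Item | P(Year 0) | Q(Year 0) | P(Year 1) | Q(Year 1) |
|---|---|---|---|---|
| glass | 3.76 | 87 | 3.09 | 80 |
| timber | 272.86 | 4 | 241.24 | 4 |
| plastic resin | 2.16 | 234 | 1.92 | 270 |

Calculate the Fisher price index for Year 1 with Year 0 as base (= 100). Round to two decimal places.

87.54

Laspeyres component (base-period weights):
ΣP(Year 1)Q(Year 0) = 3.09×87 + 241.24×4 + 1.92×234 = 268.83 + 964.96 + 449.28 = 1683.07
ΣP(Year 0)Q(Year 0) = 3.76×87 + 272.86×4 + 2.16×234 = 327.12 + 1091.44 + 505.44 = 1924
L = 1683.07 / 1924 × 100 = 87.4777
Paasche component (current-period weights):
ΣP(Year 1)Q(Year 1) = 3.09×80 + 241.24×4 + 1.92×270 = 247.2 + 964.96 + 518.4 = 1730.56
ΣP(Year 0)Q(Year 1) = 3.76×80 + 272.86×4 + 2.16×270 = 300.8 + 1091.44 + 583.2 = 1975.44
P = 1730.56 / 1975.44 × 100 = 87.6038
Fisher = √(L × P) = √(87.4777 × 87.6038) = 87.5407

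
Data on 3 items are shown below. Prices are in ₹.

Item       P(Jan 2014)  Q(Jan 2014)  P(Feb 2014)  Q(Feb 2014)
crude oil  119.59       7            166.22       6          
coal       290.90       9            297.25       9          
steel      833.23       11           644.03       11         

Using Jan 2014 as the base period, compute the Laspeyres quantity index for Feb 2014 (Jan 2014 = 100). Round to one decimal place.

99.1

Laspeyres quantity index uses base-period prices as weights.
ΣP(Jan 2014)·Q(Feb 2014) = 119.59×6 + 290.90×9 + 833.23×11 = 717.54 + 2618.1 + 9165.53 = 12501.17
ΣP(Jan 2014)·Q(Jan 2014) = 119.59×7 + 290.90×9 + 833.23×11 = 837.13 + 2618.1 + 9165.53 = 12620.76
Index = 12501.17 / 12620.76 × 100 = 99.0524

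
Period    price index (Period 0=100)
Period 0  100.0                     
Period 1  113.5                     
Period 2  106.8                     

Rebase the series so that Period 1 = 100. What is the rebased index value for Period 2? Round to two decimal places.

94.10

Rebased(Period 2) = 106.8 / 113.5 × 100 = 94.0969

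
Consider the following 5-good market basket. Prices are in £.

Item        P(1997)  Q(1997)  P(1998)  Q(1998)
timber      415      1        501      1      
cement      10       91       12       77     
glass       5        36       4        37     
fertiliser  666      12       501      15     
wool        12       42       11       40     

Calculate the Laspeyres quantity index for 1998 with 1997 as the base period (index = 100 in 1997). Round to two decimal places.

118.39

Laspeyres quantity index uses base-period prices as weights.
ΣP(1997)·Q(1998) = 415×1 + 10×77 + 5×37 + 666×15 + 12×40 = 415 + 770 + 185 + 9990 + 480 = 11840
ΣP(1997)·Q(1997) = 415×1 + 10×91 + 5×36 + 666×12 + 12×42 = 415 + 910 + 180 + 7992 + 504 = 10001
Index = 11840 / 10001 × 100 = 118.3882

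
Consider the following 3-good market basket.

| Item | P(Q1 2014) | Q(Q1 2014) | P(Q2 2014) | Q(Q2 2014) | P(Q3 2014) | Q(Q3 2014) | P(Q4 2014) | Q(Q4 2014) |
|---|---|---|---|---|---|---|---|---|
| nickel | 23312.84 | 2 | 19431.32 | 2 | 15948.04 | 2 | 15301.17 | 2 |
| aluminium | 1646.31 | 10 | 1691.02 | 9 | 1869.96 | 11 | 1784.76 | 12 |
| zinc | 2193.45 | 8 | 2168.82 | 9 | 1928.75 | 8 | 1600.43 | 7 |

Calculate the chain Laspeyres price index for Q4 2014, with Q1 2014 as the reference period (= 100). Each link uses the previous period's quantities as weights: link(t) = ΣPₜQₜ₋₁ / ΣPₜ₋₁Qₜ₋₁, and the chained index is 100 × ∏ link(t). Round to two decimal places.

Link Q1 2014→Q2 2014:
ΣP(Q2 2014)Q(Q1 2014) = 19431.32×2 + 1691.02×10 + 2168.82×8 = 38862.64 + 16910.2 + 17350.56 = 73123.4
ΣP(Q1 2014)Q(Q1 2014) = 23312.84×2 + 1646.31×10 + 2193.45×8 = 46625.68 + 16463.1 + 17547.6 = 80636.38
link = 73123.4/80636.38 = 0.906829
Link Q2 2014→Q3 2014:
ΣP(Q3 2014)Q(Q2 2014) = 15948.04×2 + 1869.96×9 + 1928.75×9 = 31896.08 + 16829.64 + 17358.75 = 66084.47
ΣP(Q2 2014)Q(Q2 2014) = 19431.32×2 + 1691.02×9 + 2168.82×9 = 38862.64 + 15219.18 + 19519.38 = 73601.2
link = 66084.47/73601.2 = 0.897872
Link Q3 2014→Q4 2014:
ΣP(Q4 2014)Q(Q3 2014) = 15301.17×2 + 1784.76×11 + 1600.43×8 = 30602.34 + 19632.36 + 12803.44 = 63038.14
ΣP(Q3 2014)Q(Q3 2014) = 15948.04×2 + 1869.96×11 + 1928.75×8 = 31896.08 + 20569.56 + 15430 = 67895.64
link = 63038.14/67895.64 = 0.928456
Chained index = 100 × 0.906829 × 0.897872 × 0.928456 = 75.5964

75.60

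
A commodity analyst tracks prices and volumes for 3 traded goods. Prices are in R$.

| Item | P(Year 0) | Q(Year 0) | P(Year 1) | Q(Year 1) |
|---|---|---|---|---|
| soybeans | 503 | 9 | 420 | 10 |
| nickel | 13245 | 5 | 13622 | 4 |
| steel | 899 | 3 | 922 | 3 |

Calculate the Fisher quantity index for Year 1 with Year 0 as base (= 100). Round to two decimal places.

Laspeyres component (base-period weights):
ΣP(Year 0)Q(Year 1) = 503×10 + 13245×4 + 899×3 = 5030 + 52980 + 2697 = 60707
ΣP(Year 0)Q(Year 0) = 503×9 + 13245×5 + 899×3 = 4527 + 66225 + 2697 = 73449
L = 60707 / 73449 × 100 = 82.6519
Paasche component (current-period weights):
ΣP(Year 1)Q(Year 1) = 420×10 + 13622×4 + 922×3 = 4200 + 54488 + 2766 = 61454
ΣP(Year 1)Q(Year 0) = 420×9 + 13622×5 + 922×3 = 3780 + 68110 + 2766 = 74656
P = 61454 / 74656 × 100 = 82.3162
Fisher = √(L × P) = √(82.6519 × 82.3162) = 82.4839

82.48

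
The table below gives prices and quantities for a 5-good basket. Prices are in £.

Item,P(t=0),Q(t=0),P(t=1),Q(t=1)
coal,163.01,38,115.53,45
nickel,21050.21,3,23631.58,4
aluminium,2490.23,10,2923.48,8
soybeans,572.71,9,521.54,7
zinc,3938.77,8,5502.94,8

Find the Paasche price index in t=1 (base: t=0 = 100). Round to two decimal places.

Paasche price index uses current-period quantities as weights.
ΣP(t=1)·Q(t=1) = 115.53×45 + 23631.58×4 + 2923.48×8 + 521.54×7 + 5502.94×8 = 5198.85 + 94526.32 + 23387.84 + 3650.78 + 44023.52 = 170787.31
ΣP(t=0)·Q(t=1) = 163.01×45 + 21050.21×4 + 2490.23×8 + 572.71×7 + 3938.77×8 = 7335.45 + 84200.84 + 19921.84 + 4008.97 + 31510.16 = 146977.26
Index = 170787.31 / 146977.26 × 100 = 116.1998

116.20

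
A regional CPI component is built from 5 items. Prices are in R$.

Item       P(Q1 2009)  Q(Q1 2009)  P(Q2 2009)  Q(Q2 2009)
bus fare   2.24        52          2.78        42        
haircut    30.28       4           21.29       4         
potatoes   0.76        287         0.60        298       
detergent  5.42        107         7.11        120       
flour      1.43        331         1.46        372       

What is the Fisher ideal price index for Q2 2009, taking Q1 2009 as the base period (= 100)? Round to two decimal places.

109.25

Laspeyres component (base-period weights):
ΣP(Q2 2009)Q(Q1 2009) = 2.78×52 + 21.29×4 + 0.60×287 + 7.11×107 + 1.46×331 = 144.56 + 85.16 + 172.2 + 760.77 + 483.26 = 1645.95
ΣP(Q1 2009)Q(Q1 2009) = 2.24×52 + 30.28×4 + 0.76×287 + 5.42×107 + 1.43×331 = 116.48 + 121.12 + 218.12 + 579.94 + 473.33 = 1508.99
L = 1645.95 / 1508.99 × 100 = 109.0763
Paasche component (current-period weights):
ΣP(Q2 2009)Q(Q2 2009) = 2.78×42 + 21.29×4 + 0.60×298 + 7.11×120 + 1.46×372 = 116.76 + 85.16 + 178.8 + 853.2 + 543.12 = 1777.04
ΣP(Q1 2009)Q(Q2 2009) = 2.24×42 + 30.28×4 + 0.76×298 + 5.42×120 + 1.43×372 = 94.08 + 121.12 + 226.48 + 650.4 + 531.96 = 1624.04
P = 1777.04 / 1624.04 × 100 = 109.4210
Fisher = √(L × P) = √(109.0763 × 109.4210) = 109.2485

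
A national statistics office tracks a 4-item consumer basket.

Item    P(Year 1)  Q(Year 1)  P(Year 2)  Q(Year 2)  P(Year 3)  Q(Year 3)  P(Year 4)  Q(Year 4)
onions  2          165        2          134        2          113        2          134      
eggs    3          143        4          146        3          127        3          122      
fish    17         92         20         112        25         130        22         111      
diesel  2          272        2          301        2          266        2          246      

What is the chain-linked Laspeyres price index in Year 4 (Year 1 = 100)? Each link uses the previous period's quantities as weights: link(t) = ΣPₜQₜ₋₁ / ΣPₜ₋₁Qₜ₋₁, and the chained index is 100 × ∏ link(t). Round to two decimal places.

Link Year 1→Year 2:
ΣP(Year 2)Q(Year 1) = 2×165 + 4×143 + 20×92 + 2×272 = 330 + 572 + 1840 + 544 = 3286
ΣP(Year 1)Q(Year 1) = 2×165 + 3×143 + 17×92 + 2×272 = 330 + 429 + 1564 + 544 = 2867
link = 3286/2867 = 1.146146
Link Year 2→Year 3:
ΣP(Year 3)Q(Year 2) = 2×134 + 3×146 + 25×112 + 2×301 = 268 + 438 + 2800 + 602 = 4108
ΣP(Year 2)Q(Year 2) = 2×134 + 4×146 + 20×112 + 2×301 = 268 + 584 + 2240 + 602 = 3694
link = 4108/3694 = 1.112074
Link Year 3→Year 4:
ΣP(Year 4)Q(Year 3) = 2×113 + 3×127 + 22×130 + 2×266 = 226 + 381 + 2860 + 532 = 3999
ΣP(Year 3)Q(Year 3) = 2×113 + 3×127 + 25×130 + 2×266 = 226 + 381 + 3250 + 532 = 4389
link = 3999/4389 = 0.911141
Chained index = 100 × 1.146146 × 1.112074 × 0.911141 = 116.1340

116.13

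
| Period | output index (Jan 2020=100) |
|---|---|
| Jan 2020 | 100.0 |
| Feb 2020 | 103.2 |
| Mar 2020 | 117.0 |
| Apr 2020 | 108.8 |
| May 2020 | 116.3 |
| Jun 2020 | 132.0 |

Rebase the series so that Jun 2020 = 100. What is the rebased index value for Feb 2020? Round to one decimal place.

Rebased(Feb 2020) = 103.2 / 132.0 × 100 = 78.1818

78.2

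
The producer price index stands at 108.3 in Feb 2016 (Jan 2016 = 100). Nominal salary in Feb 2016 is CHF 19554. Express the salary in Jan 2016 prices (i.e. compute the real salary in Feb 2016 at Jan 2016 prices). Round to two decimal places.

18055.40

Real = Nominal ÷ (Index/100) = 19554 ÷ (108.3/100)
     = 19554 ÷ 1.083 = 18055.4017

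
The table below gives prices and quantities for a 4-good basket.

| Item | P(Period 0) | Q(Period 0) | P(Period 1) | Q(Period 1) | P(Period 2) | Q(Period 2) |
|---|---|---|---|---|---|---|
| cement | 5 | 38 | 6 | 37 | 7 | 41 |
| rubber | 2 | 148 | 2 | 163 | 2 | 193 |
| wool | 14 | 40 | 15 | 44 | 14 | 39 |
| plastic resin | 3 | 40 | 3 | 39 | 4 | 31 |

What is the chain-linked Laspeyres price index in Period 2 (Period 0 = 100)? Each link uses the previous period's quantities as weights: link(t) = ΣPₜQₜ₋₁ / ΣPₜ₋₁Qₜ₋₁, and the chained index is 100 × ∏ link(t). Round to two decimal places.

109.27

Link Period 0→Period 1:
ΣP(Period 1)Q(Period 0) = 6×38 + 2×148 + 15×40 + 3×40 = 228 + 296 + 600 + 120 = 1244
ΣP(Period 0)Q(Period 0) = 5×38 + 2×148 + 14×40 + 3×40 = 190 + 296 + 560 + 120 = 1166
link = 1244/1166 = 1.066895
Link Period 1→Period 2:
ΣP(Period 2)Q(Period 1) = 7×37 + 2×163 + 14×44 + 4×39 = 259 + 326 + 616 + 156 = 1357
ΣP(Period 1)Q(Period 1) = 6×37 + 2×163 + 15×44 + 3×39 = 222 + 326 + 660 + 117 = 1325
link = 1357/1325 = 1.024151
Chained index = 100 × 1.066895 × 1.024151 = 109.2662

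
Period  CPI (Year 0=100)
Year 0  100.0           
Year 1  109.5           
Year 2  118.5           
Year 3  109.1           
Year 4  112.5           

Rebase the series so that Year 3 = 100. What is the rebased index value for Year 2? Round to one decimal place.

108.6

Rebased(Year 2) = 118.5 / 109.1 × 100 = 108.6159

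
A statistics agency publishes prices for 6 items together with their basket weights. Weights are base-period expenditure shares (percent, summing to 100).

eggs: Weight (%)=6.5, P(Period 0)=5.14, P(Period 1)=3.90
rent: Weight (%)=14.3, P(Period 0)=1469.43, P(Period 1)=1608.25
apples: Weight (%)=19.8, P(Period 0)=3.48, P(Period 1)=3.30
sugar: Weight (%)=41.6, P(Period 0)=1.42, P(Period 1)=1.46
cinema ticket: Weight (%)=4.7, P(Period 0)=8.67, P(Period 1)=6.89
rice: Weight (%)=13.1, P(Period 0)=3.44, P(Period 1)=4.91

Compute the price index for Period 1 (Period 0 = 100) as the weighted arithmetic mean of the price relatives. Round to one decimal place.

eggs: 6.5 × (3.90/5.14) = 6.5 × 0.758755 = 4.9319
rent: 14.3 × (1608.25/1469.43) = 14.3 × 1.094472 = 15.6509
apples: 19.8 × (3.30/3.48) = 19.8 × 0.948276 = 18.7759
sugar: 41.6 × (1.46/1.42) = 41.6 × 1.028169 = 42.7718
cinema ticket: 4.7 × (6.89/8.67) = 4.7 × 0.794694 = 3.7351
rice: 13.1 × (4.91/3.44) = 13.1 × 1.427326 = 18.6980
Index = Σ wᵢ·(p₁ᵢ/p₀ᵢ) = 4.9319 + 15.6509 + 18.7759 + 42.7718 + 3.7351 + 18.6980 = 104.5636

104.6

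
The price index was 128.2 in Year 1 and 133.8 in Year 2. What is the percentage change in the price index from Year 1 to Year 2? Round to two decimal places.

Change = (133.8 − 128.2) / 128.2 × 100
       = 5.6 / 128.2 × 100 = 4.3682%

4.37%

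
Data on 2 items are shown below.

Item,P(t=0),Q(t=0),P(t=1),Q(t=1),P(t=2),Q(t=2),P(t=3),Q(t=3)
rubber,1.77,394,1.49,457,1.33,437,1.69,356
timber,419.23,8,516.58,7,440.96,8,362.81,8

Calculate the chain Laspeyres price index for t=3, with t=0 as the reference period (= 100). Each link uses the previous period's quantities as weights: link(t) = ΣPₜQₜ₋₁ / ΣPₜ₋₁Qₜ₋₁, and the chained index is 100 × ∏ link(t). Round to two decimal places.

88.76

Link t=0→t=1:
ΣP(t=1)Q(t=0) = 1.49×394 + 516.58×8 = 587.06 + 4132.64 = 4719.7
ΣP(t=0)Q(t=0) = 1.77×394 + 419.23×8 = 697.38 + 3353.84 = 4051.22
link = 4719.7/4051.22 = 1.165007
Link t=1→t=2:
ΣP(t=2)Q(t=1) = 1.33×457 + 440.96×7 = 607.81 + 3086.72 = 3694.53
ΣP(t=1)Q(t=1) = 1.49×457 + 516.58×7 = 680.93 + 3616.06 = 4296.99
link = 3694.53/4296.99 = 0.859795
Link t=2→t=3:
ΣP(t=3)Q(t=2) = 1.69×437 + 362.81×8 = 738.53 + 2902.48 = 3641.01
ΣP(t=2)Q(t=2) = 1.33×437 + 440.96×8 = 581.21 + 3527.68 = 4108.89
link = 3641.01/4108.89 = 0.886130
Chained index = 100 × 1.165007 × 0.859795 × 0.886130 = 88.7607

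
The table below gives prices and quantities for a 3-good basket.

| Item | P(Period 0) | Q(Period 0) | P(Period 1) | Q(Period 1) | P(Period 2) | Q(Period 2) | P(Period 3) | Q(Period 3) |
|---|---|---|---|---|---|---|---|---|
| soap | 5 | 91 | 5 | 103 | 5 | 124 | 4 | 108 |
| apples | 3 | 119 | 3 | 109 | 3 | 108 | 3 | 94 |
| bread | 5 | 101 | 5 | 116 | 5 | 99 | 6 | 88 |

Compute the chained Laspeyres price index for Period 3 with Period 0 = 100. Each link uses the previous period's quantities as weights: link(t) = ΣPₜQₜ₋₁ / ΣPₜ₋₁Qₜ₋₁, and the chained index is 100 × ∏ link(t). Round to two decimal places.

98.26

Link Period 0→Period 1:
ΣP(Period 1)Q(Period 0) = 5×91 + 3×119 + 5×101 = 455 + 357 + 505 = 1317
ΣP(Period 0)Q(Period 0) = 5×91 + 3×119 + 5×101 = 455 + 357 + 505 = 1317
link = 1317/1317 = 1.000000
Link Period 1→Period 2:
ΣP(Period 2)Q(Period 1) = 5×103 + 3×109 + 5×116 = 515 + 327 + 580 = 1422
ΣP(Period 1)Q(Period 1) = 5×103 + 3×109 + 5×116 = 515 + 327 + 580 = 1422
link = 1422/1422 = 1.000000
Link Period 2→Period 3:
ΣP(Period 3)Q(Period 2) = 4×124 + 3×108 + 6×99 = 496 + 324 + 594 = 1414
ΣP(Period 2)Q(Period 2) = 5×124 + 3×108 + 5×99 = 620 + 324 + 495 = 1439
link = 1414/1439 = 0.982627
Chained index = 100 × 1.000000 × 1.000000 × 0.982627 = 98.2627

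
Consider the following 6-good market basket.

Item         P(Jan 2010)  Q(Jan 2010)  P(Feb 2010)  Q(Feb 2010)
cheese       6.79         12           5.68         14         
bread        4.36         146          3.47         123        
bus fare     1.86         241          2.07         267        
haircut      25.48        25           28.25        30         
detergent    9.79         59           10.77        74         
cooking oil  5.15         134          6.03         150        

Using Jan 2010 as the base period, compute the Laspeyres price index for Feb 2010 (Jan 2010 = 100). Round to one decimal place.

Laspeyres price index uses base-period quantities as weights.
ΣP(Feb 2010)·Q(Jan 2010) = 5.68×12 + 3.47×146 + 2.07×241 + 28.25×25 + 10.77×59 + 6.03×134 = 68.16 + 506.62 + 498.87 + 706.25 + 635.43 + 808.02 = 3223.35
ΣP(Jan 2010)·Q(Jan 2010) = 6.79×12 + 4.36×146 + 1.86×241 + 25.48×25 + 9.79×59 + 5.15×134 = 81.48 + 636.56 + 448.26 + 637 + 577.61 + 690.1 = 3071.01
Index = 3223.35 / 3071.01 × 100 = 104.9606

105.0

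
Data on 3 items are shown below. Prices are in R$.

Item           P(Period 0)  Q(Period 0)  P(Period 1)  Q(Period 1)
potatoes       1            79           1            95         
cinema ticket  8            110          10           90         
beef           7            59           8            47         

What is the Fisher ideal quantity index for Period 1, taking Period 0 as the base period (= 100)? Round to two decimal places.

83.21

Laspeyres component (base-period weights):
ΣP(Period 0)Q(Period 1) = 1×95 + 8×90 + 7×47 = 95 + 720 + 329 = 1144
ΣP(Period 0)Q(Period 0) = 1×79 + 8×110 + 7×59 = 79 + 880 + 413 = 1372
L = 1144 / 1372 × 100 = 83.3819
Paasche component (current-period weights):
ΣP(Period 1)Q(Period 1) = 1×95 + 10×90 + 8×47 = 95 + 900 + 376 = 1371
ΣP(Period 1)Q(Period 0) = 1×79 + 10×110 + 8×59 = 79 + 1100 + 472 = 1651
P = 1371 / 1651 × 100 = 83.0406
Fisher = √(L × P) = √(83.3819 × 83.0406) = 83.2111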